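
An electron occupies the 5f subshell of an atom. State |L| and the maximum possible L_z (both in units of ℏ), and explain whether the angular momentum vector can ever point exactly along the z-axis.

For 5f, l = 3.
|L| = 2√3 ℏ ≈ 3.4641ℏ, while L_z,max = lℏ = 3ℏ.
Since |L| > L_z,max, the vector can never point exactly along z; the closest it comes is θ_min = arccos(3/√12) ≈ 30.0°.

No: L_z,max = 3ℏ < |L| = 2√3 ℏ ≈ 3.464ℏ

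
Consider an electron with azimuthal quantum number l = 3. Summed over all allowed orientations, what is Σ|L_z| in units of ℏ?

m_l ∈ {-3, -2, -1, 0, 1, 2, 3}.
Σ|m_l| = 2(1+2+…+3) = 12.

Σ|L_z| = 12 ℏ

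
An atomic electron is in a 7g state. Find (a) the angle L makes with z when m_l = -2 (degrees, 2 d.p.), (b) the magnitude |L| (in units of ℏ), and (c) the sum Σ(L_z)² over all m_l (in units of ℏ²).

θ(m_l=-2) ≈ 116.57°; |L| = 2√5 ℏ ≈ 4.472ℏ; Σ(L_z)² = 60 ℏ²

For 7g, l = 4.
For m_l = -2: cos θ = -2/√20, θ ≈ 116.57°.
|L| = ℏ√(4·5) = 2√5 ℏ ≈ 4.472ℏ.
Σ m_l² = 60, so Σ(L_z)² = 60 ℏ².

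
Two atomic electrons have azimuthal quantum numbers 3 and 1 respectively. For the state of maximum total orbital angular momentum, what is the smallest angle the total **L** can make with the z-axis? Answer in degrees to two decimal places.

The total orbital quantum number L ranges from |l₁ − l₂| to l₁ + l₂ in integer steps.
So L can be 2, 3, 4.
The maximum is L = 4, with |L_tot| = ℏ√(4·5) = 2√5 ℏ.
The minimum angle with z is arccos(4/√20) ≈ 26.57°.

θ_min ≈ 26.57°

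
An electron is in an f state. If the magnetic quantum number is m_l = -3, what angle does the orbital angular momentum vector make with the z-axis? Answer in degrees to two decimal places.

For an f orbital, l = 3.
|L| = √(l(l+1)) ℏ = 2√3 ℏ.
L_z = m_l ℏ = −3ℏ.
cos θ = L_z/|L| = -3/√12, so θ ≈ 150.00°.

θ ≈ 150.00°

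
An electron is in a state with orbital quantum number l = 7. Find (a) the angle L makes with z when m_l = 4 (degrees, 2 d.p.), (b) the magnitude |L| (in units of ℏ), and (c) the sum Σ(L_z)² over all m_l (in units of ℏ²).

θ(m_l=4) ≈ 57.69°; |L| = 2√14 ℏ ≈ 7.483ℏ; Σ(L_z)² = 280 ℏ²

For m_l = 4: cos θ = 4/√56, θ ≈ 57.69°.
|L| = ℏ√(7·8) = 2√14 ℏ ≈ 7.483ℏ.
Σ m_l² = 280, so Σ(L_z)² = 280 ℏ².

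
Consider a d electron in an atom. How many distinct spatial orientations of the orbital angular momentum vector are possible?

5

A d state has l = 2.
The number of m_l values is 2l + 1 = 2·2 + 1 = 5.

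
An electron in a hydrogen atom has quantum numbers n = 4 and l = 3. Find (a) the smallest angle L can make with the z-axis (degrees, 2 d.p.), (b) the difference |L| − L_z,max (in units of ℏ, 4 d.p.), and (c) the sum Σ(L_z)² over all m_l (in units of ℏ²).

θ_min ≈ 30.00°; |L|−L_z,max ≈ 0.4641ℏ; Σ(L_z)² = 28 ℏ²

cos θ_min = 3/√12, so θ_min ≈ 30.00°.
|L| − L_z,max = (2√3 − 3)ℏ ≈ 0.4641ℏ.
Σ m_l² = 28, so Σ(L_z)² = 28 ℏ².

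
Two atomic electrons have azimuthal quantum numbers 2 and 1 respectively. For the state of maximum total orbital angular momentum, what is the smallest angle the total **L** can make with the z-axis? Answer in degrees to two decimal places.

The total orbital quantum number L ranges from |l₁ − l₂| to l₁ + l₂ in integer steps.
Allowed values: L = 1, 2, 3.
The maximum is L = 3, with |L_tot| = ℏ√(3·4) = 2√3 ℏ.
The minimum angle with z is arccos(3/√12) ≈ 30.00°.

θ_min ≈ 30.00°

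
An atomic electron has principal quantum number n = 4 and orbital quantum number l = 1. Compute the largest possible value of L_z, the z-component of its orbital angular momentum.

L_z,max = 1ℏ

L_z = m_l ℏ with m_l ∈ {−1, …, 1}; the maximum is m_l = 1.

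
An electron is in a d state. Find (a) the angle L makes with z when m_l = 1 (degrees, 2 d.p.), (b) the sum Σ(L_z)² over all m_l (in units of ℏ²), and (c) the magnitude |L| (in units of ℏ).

The letter d corresponds to l = 2.
For m_l = 1: cos θ = 1/√6, θ ≈ 65.91°.
Σ m_l² = 10, so Σ(L_z)² = 10 ℏ².
|L| = ℏ√(2·3) = √6 ℏ ≈ 2.449ℏ.

θ(m_l=1) ≈ 65.91°; Σ(L_z)² = 10 ℏ²; |L| = √6 ℏ ≈ 2.449ℏ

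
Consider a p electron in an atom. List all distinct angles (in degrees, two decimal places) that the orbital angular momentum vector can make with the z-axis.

θ ∈ {45.00°, 90.00°, 135.00°}

A p state has l = 1.
|L| = √(l(l+1)) ℏ = √2 ℏ.
cos θ = m_l/√2 for each m_l ∈ {-1, 0, 1}.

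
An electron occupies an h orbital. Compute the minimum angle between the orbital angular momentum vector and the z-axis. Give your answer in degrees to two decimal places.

The letter h corresponds to l = 5.
|L|² = l(l+1)ℏ² = 30ℏ², so |L| = √30 ℏ.
The smallest angle corresponds to the largest L_z, i.e. m_l = l = 5, giving L_z = 5ℏ.
cos θ_min = 5/√30, so θ_min ≈ 24.09°.

θ_min ≈ 24.09°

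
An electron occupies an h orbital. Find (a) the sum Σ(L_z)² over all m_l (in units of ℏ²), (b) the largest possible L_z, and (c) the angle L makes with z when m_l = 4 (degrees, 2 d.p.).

Σ(L_z)² = 110 ℏ²; L_z,max = 5ℏ; θ(m_l=4) ≈ 43.09°

H corresponds to l = 5.
Σ m_l² = 110, so Σ(L_z)² = 110 ℏ².
L_z,max = lℏ = 5ℏ.
For m_l = 4: cos θ = 4/√30, θ ≈ 43.09°.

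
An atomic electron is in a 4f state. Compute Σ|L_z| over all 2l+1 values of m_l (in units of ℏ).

Σ|L_z| = 12 ℏ

4f means n = 4, l = 3.
The allowed m_l values are -3, -2, -1, 0, 1, 2, 3.
Σ|m_l| = l(l+1) = 12.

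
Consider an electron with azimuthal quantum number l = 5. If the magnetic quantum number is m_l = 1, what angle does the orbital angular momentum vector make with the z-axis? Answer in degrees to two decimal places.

θ ≈ 79.48°

|L| = ℏ√(l(l+1)) = √30 ℏ.
L_z = m_l ℏ = 1ℏ.
cos θ = L_z/|L| = 1/√30, so θ ≈ 79.48°.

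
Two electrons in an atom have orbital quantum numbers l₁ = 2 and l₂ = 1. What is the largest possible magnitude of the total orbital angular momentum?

|L_tot|_max = 2√3 ℏ ≈ 3.464ℏ

L runs from |2 − 1| = 1 to 2 + 1 = 3.
So L can be 1, 2, 3.
The largest magnitude corresponds to L = 3: |L_tot| = ℏ√(3·4) = 2√3 ℏ.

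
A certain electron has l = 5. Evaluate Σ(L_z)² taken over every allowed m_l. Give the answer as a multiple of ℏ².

Σ(L_z)² = 110 ℏ²

m_l runs from −5 to 5, i.e. {-5, -4, -3, -2, -1, 0, 1, 2, 3, 4, 5}.
Summing m² from −5 to 5: Σ m_l² = 110.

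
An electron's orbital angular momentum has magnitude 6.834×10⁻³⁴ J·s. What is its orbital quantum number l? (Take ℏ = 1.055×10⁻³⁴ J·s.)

l = 6

In units of ℏ, |L| ≈ 6.478.
Set l(l+1) = 41.96; the integer solution is l = 6.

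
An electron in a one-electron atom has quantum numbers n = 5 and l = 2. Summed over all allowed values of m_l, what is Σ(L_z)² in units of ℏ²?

Σ(L_z)² = 10 ℏ²

m_l ∈ {-2, -1, 0, 1, 2}.
Σ m_l² = l(l+1)(2l+1)/3 = 2·3·5/3 = 10.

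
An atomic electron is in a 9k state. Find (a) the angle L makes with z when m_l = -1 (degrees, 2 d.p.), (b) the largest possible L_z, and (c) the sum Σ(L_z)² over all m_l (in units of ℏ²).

The 9k subshell has l = 7.
For m_l = -1: cos θ = -1/√56, θ ≈ 97.68°.
L_z,max = lℏ = 7ℏ.
Σ m_l² = 280, so Σ(L_z)² = 280 ℏ².

θ(m_l=-1) ≈ 97.68°; L_z,max = 7ℏ; Σ(L_z)² = 280 ℏ²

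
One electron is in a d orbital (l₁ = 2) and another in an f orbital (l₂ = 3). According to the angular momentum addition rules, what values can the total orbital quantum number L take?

Angular momentum addition gives L = |l₁ − l₂|, …, l₁ + l₂.
So L can be 1, 2, 3, 4, 5.

L = 1, 2, 3, 4, 5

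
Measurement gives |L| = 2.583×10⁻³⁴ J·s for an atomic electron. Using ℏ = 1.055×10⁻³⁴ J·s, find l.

l = 2

In units of ℏ, |L| ≈ 2.448.
Set l(l+1) = 5.99; the integer solution is l = 2.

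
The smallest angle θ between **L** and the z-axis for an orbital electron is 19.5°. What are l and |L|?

l = 8, |L| = 6√2 ℏ ≈ 8.485ℏ

At minimum angle, m_l = l, so cos θ = l/√(l(l+1)); cos²θ = l/(l+1) = 0.8886.
l = cos²θ/sin²θ ≈ 8.
Then |L| = ℏ√(8·9) = 6√2 ℏ.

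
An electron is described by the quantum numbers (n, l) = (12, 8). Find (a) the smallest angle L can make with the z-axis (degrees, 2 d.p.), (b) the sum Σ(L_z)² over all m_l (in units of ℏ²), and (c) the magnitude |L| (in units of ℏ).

θ_min ≈ 19.47°; Σ(L_z)² = 408 ℏ²; |L| = 6√2 ℏ ≈ 8.485ℏ

cos θ_min = 8/√72, so θ_min ≈ 19.47°.
Σ m_l² = 408, so Σ(L_z)² = 408 ℏ².
|L| = ℏ√(8·9) = 6√2 ℏ ≈ 8.485ℏ.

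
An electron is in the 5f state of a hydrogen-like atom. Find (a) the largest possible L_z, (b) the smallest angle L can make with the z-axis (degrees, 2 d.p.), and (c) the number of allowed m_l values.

L_z,max = 3ℏ; θ_min ≈ 30.00°; 7 values

5f means n = 5, l = 3.
L_z,max = lℏ = 3ℏ.
cos θ_min = 3/√12, so θ_min ≈ 30.00°.
There are 2l+1 = 7 values of m_l.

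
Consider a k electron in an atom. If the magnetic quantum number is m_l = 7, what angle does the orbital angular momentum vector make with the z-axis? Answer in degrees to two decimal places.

For a k orbital, l = 7.
|L| = ℏ√(l(l+1)) = 2√14 ℏ.
L_z = m_l ℏ = 7ℏ.
cos θ = L_z/|L| = 7/√56, so θ ≈ 20.70°.

θ ≈ 20.70°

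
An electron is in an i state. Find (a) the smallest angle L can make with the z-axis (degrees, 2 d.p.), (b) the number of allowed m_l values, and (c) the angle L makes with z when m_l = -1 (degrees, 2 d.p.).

For an i orbital, l = 6.
cos θ_min = 6/√42, so θ_min ≈ 22.21°.
There are 2l+1 = 13 values of m_l.
For m_l = -1: cos θ = -1/√42, θ ≈ 98.88°.

θ_min ≈ 22.21°; 13 values; θ(m_l=-1) ≈ 98.88°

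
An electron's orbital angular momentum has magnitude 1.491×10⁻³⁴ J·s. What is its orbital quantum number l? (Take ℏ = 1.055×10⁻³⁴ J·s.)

l = 1

Dividing by ℏ: |L|/ℏ ≈ 1.413.
Set l(l+1) = 2.00; the integer solution is l = 1.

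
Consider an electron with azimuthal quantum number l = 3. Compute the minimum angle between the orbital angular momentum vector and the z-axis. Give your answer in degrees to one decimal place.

θ_min ≈ 30.0°

|L| = √(l(l+1)) ℏ = 2√3 ℏ.
The smallest angle corresponds to the largest L_z, i.e. m_l = l = 3, giving L_z = 3ℏ.
cos θ_min = 3/√12, so θ_min ≈ 30.0°.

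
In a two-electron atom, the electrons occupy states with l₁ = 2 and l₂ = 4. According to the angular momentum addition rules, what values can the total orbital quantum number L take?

L = 2, 3, 4, 5, 6

Angular momentum addition gives L = |l₁ − l₂|, …, l₁ + l₂.
So L can be 2, 3, 4, 5, 6.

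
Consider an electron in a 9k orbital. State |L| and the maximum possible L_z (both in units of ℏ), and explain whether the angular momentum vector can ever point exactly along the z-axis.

For 9k, l = 7.
|L| = 2√14 ℏ ≈ 7.4833ℏ, while L_z,max = lℏ = 7ℏ.
Since |L| > L_z,max, the vector can never point exactly along z; the closest it comes is θ_min = arccos(7/√56) ≈ 20.7°.

No: L_z,max = 7ℏ < |L| = 2√14 ℏ ≈ 7.483ℏ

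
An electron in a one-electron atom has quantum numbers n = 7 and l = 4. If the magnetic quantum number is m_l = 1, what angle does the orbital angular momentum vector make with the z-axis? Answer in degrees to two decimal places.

|L|² = l(l+1)ℏ² = 20ℏ², so |L| = 2√5 ℏ.
L_z = m_l ℏ = 1ℏ.
cos θ = L_z/|L| = 1/√20, so θ ≈ 77.08°.

θ ≈ 77.08°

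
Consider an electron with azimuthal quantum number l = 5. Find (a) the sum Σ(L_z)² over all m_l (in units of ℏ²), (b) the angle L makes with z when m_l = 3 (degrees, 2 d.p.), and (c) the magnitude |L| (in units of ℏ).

Σ m_l² = 110, so Σ(L_z)² = 110 ℏ².
For m_l = 3: cos θ = 3/√30, θ ≈ 56.79°.
|L| = ℏ√(5·6) = √30 ℏ ≈ 5.477ℏ.

Σ(L_z)² = 110 ℏ²; θ(m_l=3) ≈ 56.79°; |L| = √30 ℏ ≈ 5.477ℏ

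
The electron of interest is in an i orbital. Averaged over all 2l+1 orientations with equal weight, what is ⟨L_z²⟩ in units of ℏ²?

The letter i corresponds to l = 6.
The allowed m_l values are -6, -5, -4, -3, -2, -1, 0, 1, 2, 3, 4, 5, 6.
⟨L_z²⟩ = ℏ²·(Σ m_l²)/(2l+1) = ℏ²·182/13 = 14ℏ².

⟨L_z²⟩ = 14 ℏ²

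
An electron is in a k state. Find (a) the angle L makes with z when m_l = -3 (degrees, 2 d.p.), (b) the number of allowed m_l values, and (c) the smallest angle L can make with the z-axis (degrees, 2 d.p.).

θ(m_l=-3) ≈ 113.63°; 15 values; θ_min ≈ 20.70°

A k state has l = 7.
For m_l = -3: cos θ = -3/√56, θ ≈ 113.63°.
There are 2l+1 = 15 values of m_l.
cos θ_min = 7/√56, so θ_min ≈ 20.70°.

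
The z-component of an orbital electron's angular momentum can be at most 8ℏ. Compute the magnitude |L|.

|L| = 6√2 ℏ ≈ 8.485ℏ

L_z,max = lℏ, so l = 8.
|L| = ℏ√(l(l+1)) = 6√2 ℏ.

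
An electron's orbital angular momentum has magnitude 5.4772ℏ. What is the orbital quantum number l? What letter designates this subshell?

Since |L|² = l(l+1)ℏ², l(l+1) = 30.
The positive root is l = 5.

l = 5 (h orbital)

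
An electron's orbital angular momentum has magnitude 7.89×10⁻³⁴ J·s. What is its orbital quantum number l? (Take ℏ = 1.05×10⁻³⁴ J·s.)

l = 7

In units of ℏ, |L| ≈ 7.514.
Set l(l+1) = 56.46; the integer solution is l = 7.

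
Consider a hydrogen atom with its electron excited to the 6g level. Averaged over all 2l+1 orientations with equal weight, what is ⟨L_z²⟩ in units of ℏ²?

⟨L_z²⟩ = 6.667 ℏ²

The 6g level has l = 4.
m_l ∈ {-4, -3, -2, -1, 0, 1, 2, 3, 4}.
Average of L_z² over 9 states: 60/9 ℏ² = 6.667 ℏ².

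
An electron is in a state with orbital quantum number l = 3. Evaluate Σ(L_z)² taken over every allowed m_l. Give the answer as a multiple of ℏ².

Σ(L_z)² = 28 ℏ²

The allowed m_l values are -3, -2, -1, 0, 1, 2, 3.
Summing m² from −3 to 3: Σ m_l² = 28.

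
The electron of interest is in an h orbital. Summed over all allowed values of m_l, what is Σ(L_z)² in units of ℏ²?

Σ(L_z)² = 110 ℏ²

The letter h corresponds to l = 5.
The allowed m_l values are -5, -4, -3, -2, -1, 0, 1, 2, 3, 4, 5.
Summing m² from −5 to 5: Σ m_l² = 110.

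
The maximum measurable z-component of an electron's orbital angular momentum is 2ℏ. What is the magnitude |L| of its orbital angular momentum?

|L| = √6 ℏ ≈ 2.449ℏ

The maximum L_z equals lℏ, giving l = 2.
|L| = √(l(l+1)) ℏ = √6 ℏ.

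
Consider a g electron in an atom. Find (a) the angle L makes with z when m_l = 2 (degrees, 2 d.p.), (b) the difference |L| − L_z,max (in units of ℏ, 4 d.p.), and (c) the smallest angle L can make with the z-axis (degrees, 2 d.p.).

The letter g corresponds to l = 4.
For m_l = 2: cos θ = 2/√20, θ ≈ 63.43°.
|L| − L_z,max = (2√5 − 4)ℏ ≈ 0.4721ℏ.
cos θ_min = 4/√20, so θ_min ≈ 26.57°.

θ(m_l=2) ≈ 63.43°; |L|−L_z,max ≈ 0.4721ℏ; θ_min ≈ 26.57°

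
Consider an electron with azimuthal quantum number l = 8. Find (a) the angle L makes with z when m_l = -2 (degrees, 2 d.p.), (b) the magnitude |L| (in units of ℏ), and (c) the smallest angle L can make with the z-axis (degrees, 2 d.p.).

θ(m_l=-2) ≈ 103.63°; |L| = 6√2 ℏ ≈ 8.485ℏ; θ_min ≈ 19.47°

For m_l = -2: cos θ = -2/√72, θ ≈ 103.63°.
|L| = ℏ√(8·9) = 6√2 ℏ ≈ 8.485ℏ.
cos θ_min = 8/√72, so θ_min ≈ 19.47°.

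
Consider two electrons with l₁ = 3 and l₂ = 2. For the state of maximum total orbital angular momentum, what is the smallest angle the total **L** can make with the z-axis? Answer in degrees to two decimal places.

θ_min ≈ 24.09°

L runs from |3 − 2| = 1 to 3 + 2 = 5.
L ∈ {1, 2, 3, 4, 5}.
The maximum is L = 5, with |L_tot| = ℏ√(5·6) = √30 ℏ.
The minimum angle with z is arccos(5/√30) ≈ 24.09°.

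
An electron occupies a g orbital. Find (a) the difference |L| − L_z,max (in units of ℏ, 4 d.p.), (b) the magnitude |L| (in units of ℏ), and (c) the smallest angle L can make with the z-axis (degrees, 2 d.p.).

|L|−L_z,max ≈ 0.4721ℏ; |L| = 2√5 ℏ ≈ 4.472ℏ; θ_min ≈ 26.57°

A g state has l = 4.
|L| − L_z,max = (2√5 − 4)ℏ ≈ 0.4721ℏ.
|L| = ℏ√(4·5) = 2√5 ℏ ≈ 4.472ℏ.
cos θ_min = 4/√20, so θ_min ≈ 26.57°.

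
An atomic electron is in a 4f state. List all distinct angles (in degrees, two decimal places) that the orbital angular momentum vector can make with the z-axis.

θ ∈ {30.00°, 54.74°, 73.22°, 90.00°, 106.78°, 125.26°, 150.00°}

The 4f subshell has l = 3.
|L| = ℏ√(l(l+1)) = 2√3 ℏ.
cos θ = m_l/√12 for each m_l ∈ {-3, -2, -1, 0, 1, 2, 3}.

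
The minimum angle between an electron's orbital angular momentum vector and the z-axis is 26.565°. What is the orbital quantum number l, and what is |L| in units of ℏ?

cos²θ_min = l/(l+1) = 0.8000.
l = cos²θ/sin²θ ≈ 4.
Then |L| = ℏ√(4·5) = 2√5 ℏ.

l = 4, |L| = 2√5 ℏ ≈ 4.472ℏ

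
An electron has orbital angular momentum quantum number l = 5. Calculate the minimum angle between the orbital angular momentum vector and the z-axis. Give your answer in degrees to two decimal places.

|L|² = l(l+1)ℏ² = 30ℏ², so |L| = √30 ℏ.
The smallest angle corresponds to the largest L_z, i.e. m_l = l = 5, giving L_z = 5ℏ.
cos θ_min = 5/√30, so θ_min ≈ 24.09°.

θ_min ≈ 24.09°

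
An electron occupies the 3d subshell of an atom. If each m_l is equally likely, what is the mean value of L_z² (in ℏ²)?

⟨L_z²⟩ = 2 ℏ²

3d means n = 3, l = 2.
m_l runs from −2 to 2, i.e. {-2, -1, 0, 1, 2}.
⟨L_z²⟩ = ℏ²·l(l+1)/3 = 2ℏ².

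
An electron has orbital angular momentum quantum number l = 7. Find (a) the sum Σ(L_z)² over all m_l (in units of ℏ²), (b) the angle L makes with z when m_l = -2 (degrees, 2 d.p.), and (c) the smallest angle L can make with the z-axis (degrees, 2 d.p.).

Σ m_l² = 280, so Σ(L_z)² = 280 ℏ².
For m_l = -2: cos θ = -2/√56, θ ≈ 105.50°.
cos θ_min = 7/√56, so θ_min ≈ 20.70°.

Σ(L_z)² = 280 ℏ²; θ(m_l=-2) ≈ 105.50°; θ_min ≈ 20.70°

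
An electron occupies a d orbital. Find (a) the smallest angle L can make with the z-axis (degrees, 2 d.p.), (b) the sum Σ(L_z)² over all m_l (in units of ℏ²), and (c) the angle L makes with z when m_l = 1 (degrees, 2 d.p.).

θ_min ≈ 35.26°; Σ(L_z)² = 10 ℏ²; θ(m_l=1) ≈ 65.91°

For a d orbital, l = 2.
cos θ_min = 2/√6, so θ_min ≈ 35.26°.
Σ m_l² = 10, so Σ(L_z)² = 10 ℏ².
For m_l = 1: cos θ = 1/√6, θ ≈ 65.91°.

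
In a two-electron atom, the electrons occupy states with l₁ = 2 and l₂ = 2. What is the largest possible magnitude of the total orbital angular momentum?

|L_tot|_max = 2√5 ℏ ≈ 4.472ℏ

The total orbital quantum number L ranges from |l₁ − l₂| to l₁ + l₂ in integer steps.
So L can be 0, 1, 2, 3, 4.
The largest magnitude corresponds to L = 4: |L_tot| = ℏ√(4·5) = 2√5 ℏ.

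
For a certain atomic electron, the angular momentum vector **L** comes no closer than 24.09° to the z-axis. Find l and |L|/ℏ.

At minimum angle, m_l = l, so cos θ = l/√(l(l+1)); cos²θ = l/(l+1) = 0.8334.
Thus l = 0.8334/(1 − 0.8334) ≈ 5.
Then |L| = ℏ√(5·6) = √30 ℏ.

l = 5, |L| = √30 ℏ ≈ 5.477ℏ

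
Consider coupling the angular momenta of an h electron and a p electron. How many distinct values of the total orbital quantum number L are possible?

3

L runs from |5 − 1| = 4 to 5 + 1 = 6.
So L can be 4, 5, 6.
That is 3 values.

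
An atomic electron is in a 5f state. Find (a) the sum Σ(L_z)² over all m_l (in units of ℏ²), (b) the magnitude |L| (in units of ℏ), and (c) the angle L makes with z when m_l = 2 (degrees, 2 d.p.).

5f means n = 5, l = 3.
Σ m_l² = 28, so Σ(L_z)² = 28 ℏ².
|L| = ℏ√(3·4) = 2√3 ℏ ≈ 3.464ℏ.
For m_l = 2: cos θ = 2/√12, θ ≈ 54.74°.

Σ(L_z)² = 28 ℏ²; |L| = 2√3 ℏ ≈ 3.464ℏ; θ(m_l=2) ≈ 54.74°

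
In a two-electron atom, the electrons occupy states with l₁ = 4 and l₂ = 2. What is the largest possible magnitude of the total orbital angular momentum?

|L_tot|_max = √42 ℏ ≈ 6.481ℏ

By the triangle rule, |l₁ − l₂| ≤ L ≤ l₁ + l₂.
L ∈ {2, 3, 4, 5, 6}.
The largest magnitude corresponds to L = 6: |L_tot| = ℏ√(6·7) = √42 ℏ.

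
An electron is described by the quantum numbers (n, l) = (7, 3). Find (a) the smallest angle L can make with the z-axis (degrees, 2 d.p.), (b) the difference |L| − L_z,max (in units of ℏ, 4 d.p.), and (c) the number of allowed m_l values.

θ_min ≈ 30.00°; |L|−L_z,max ≈ 0.4641ℏ; 7 values

cos θ_min = 3/√12, so θ_min ≈ 30.00°.
|L| − L_z,max = (2√3 − 3)ℏ ≈ 0.4641ℏ.
There are 2l+1 = 7 values of m_l.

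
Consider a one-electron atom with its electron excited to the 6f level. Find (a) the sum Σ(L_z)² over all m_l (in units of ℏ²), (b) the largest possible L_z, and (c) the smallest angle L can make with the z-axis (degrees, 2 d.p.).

Σ(L_z)² = 28 ℏ²; L_z,max = 3ℏ; θ_min ≈ 30.00°

The 6f level has l = 3.
Σ m_l² = 28, so Σ(L_z)² = 28 ℏ².
L_z,max = lℏ = 3ℏ.
cos θ_min = 3/√12, so θ_min ≈ 30.00°.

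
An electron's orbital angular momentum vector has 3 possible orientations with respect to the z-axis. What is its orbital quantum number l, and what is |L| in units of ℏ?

2l + 1 = 3 ⇒ l = 1.
Then |L| = √(l(l+1)) ℏ = √2 ℏ.

l = 1, |L| = √2 ℏ ≈ 1.414ℏ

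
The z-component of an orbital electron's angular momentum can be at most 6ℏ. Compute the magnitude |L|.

|L| = √42 ℏ ≈ 6.481ℏ

Since max m_l = l, l = 6.
Then |L| = ℏ√(6·7) = √42 ℏ.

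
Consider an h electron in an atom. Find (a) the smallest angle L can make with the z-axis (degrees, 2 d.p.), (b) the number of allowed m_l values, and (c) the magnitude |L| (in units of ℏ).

For an h orbital, l = 5.
cos θ_min = 5/√30, so θ_min ≈ 24.09°.
There are 2l+1 = 11 values of m_l.
|L| = ℏ√(5·6) = √30 ℏ ≈ 5.477ℏ.

θ_min ≈ 24.09°; 11 values; |L| = √30 ℏ ≈ 5.477ℏ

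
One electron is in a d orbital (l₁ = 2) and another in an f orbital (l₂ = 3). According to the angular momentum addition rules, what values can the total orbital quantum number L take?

The total orbital quantum number L ranges from |l₁ − l₂| to l₁ + l₂ in integer steps.
L ∈ {1, 2, 3, 4, 5}.

L = 1, 2, 3, 4, 5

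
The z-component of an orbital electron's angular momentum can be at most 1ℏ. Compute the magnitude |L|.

|L| = √2 ℏ ≈ 1.414ℏ

Since max m_l = l, l = 1.
|L| = ℏ√(l(l+1)) = √2 ℏ.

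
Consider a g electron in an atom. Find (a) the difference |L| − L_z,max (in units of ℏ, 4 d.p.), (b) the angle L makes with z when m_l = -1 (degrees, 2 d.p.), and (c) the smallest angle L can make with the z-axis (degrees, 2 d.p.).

The letter g corresponds to l = 4.
|L| − L_z,max = (2√5 − 4)ℏ ≈ 0.4721ℏ.
For m_l = -1: cos θ = -1/√20, θ ≈ 102.92°.
cos θ_min = 4/√20, so θ_min ≈ 26.57°.

|L|−L_z,max ≈ 0.4721ℏ; θ(m_l=-1) ≈ 102.92°; θ_min ≈ 26.57°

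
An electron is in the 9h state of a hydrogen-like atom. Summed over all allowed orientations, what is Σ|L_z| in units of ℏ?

Σ|L_z| = 30 ℏ

9h means n = 9, l = 5.
m_l runs from −5 to 5, i.e. {-5, -4, -3, -2, -1, 0, 1, 2, 3, 4, 5}.
Σ|m_l| = l(l+1) = 30.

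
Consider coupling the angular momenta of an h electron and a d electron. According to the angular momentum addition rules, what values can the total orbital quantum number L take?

L = 3, 4, 5, 6, 7

The total orbital quantum number L ranges from |l₁ − l₂| to l₁ + l₂ in integer steps.
L ∈ {3, 4, 5, 6, 7}.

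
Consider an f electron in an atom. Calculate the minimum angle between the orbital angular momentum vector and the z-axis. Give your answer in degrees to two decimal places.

θ_min ≈ 30.00°

For an f orbital, l = 3.
|L| = ℏ√(l(l+1)) = 2√3 ℏ.
The smallest angle corresponds to the largest L_z, i.e. m_l = l = 3, giving L_z = 3ℏ.
cos θ_min = 3/√12, so θ_min ≈ 30.00°.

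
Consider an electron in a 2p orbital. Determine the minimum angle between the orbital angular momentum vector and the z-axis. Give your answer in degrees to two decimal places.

The 2p subshell has l = 1.
|L| = √(l(l+1)) ℏ = √2 ℏ.
The smallest angle corresponds to the largest L_z, i.e. m_l = l = 1, giving L_z = 1ℏ.
cos θ_min = 1/√2, so θ_min ≈ 45.00°.

θ_min ≈ 45.00°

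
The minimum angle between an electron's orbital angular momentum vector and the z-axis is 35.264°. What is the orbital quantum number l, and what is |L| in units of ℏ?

l = 2, |L| = √6 ℏ ≈ 2.449ℏ

At minimum angle, m_l = l, so cos θ = l/√(l(l+1)); cos²θ = l/(l+1) = 0.6667.
Thus l = 0.6667/(1 − 0.6667) ≈ 2.
Then |L| = ℏ√(2·3) = √6 ℏ.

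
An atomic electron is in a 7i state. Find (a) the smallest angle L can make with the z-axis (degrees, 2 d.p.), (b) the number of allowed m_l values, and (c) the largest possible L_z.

θ_min ≈ 22.21°; 13 values; L_z,max = 6ℏ

For 7i, l = 6.
cos θ_min = 6/√42, so θ_min ≈ 22.21°.
There are 2l+1 = 13 values of m_l.
L_z,max = lℏ = 6ℏ.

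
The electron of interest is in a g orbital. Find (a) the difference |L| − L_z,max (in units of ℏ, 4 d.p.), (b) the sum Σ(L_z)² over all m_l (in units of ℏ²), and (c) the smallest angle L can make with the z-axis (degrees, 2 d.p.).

|L|−L_z,max ≈ 0.4721ℏ; Σ(L_z)² = 60 ℏ²; θ_min ≈ 26.57°

For a g orbital, l = 4.
|L| − L_z,max = (2√5 − 4)ℏ ≈ 0.4721ℏ.
Σ m_l² = 60, so Σ(L_z)² = 60 ℏ².
cos θ_min = 4/√20, so θ_min ≈ 26.57°.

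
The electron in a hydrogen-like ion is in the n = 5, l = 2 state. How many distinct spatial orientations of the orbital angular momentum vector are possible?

The number of m_l values is 2l + 1 = 2·2 + 1 = 5.

5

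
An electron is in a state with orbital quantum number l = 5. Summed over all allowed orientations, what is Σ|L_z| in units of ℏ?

The allowed m_l values are -5, -4, -3, -2, -1, 0, 1, 2, 3, 4, 5.
Σ|m_l| = l(l+1) = 30.

Σ|L_z| = 30 ℏ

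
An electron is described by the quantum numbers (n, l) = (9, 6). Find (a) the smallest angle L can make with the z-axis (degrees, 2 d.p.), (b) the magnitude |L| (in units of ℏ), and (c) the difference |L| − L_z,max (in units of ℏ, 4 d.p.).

cos θ_min = 6/√42, so θ_min ≈ 22.21°.
|L| = ℏ√(6·7) = √42 ℏ ≈ 6.481ℏ.
|L| − L_z,max = (√42 − 6)ℏ ≈ 0.4807ℏ.

θ_min ≈ 22.21°; |L| = √42 ℏ ≈ 6.481ℏ; |L|−L_z,max ≈ 0.4807ℏ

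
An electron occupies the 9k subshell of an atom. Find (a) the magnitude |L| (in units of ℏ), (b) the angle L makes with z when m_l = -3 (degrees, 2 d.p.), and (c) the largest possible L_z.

|L| = 2√14 ℏ ≈ 7.483ℏ; θ(m_l=-3) ≈ 113.63°; L_z,max = 7ℏ

For 9k, l = 7.
|L| = ℏ√(7·8) = 2√14 ℏ ≈ 7.483ℏ.
For m_l = -3: cos θ = -3/√56, θ ≈ 113.63°.
L_z,max = lℏ = 7ℏ.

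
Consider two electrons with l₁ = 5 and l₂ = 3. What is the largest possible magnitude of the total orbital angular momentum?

L runs from |5 − 3| = 2 to 5 + 3 = 8.
So L can be 2, 3, 4, 5, 6, 7, 8.
The largest magnitude corresponds to L = 8: |L_tot| = ℏ√(8·9) = 6√2 ℏ.

|L_tot|_max = 6√2 ℏ ≈ 8.485ℏ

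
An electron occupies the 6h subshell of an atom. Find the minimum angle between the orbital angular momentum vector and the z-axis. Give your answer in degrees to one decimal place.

6h means n = 6, l = 5.
|L| = √(l(l+1)) ℏ = √30 ℏ.
The smallest angle corresponds to the largest L_z, i.e. m_l = l = 5, giving L_z = 5ℏ.
cos θ_min = 5/√30, so θ_min ≈ 24.1°.

θ_min ≈ 24.1°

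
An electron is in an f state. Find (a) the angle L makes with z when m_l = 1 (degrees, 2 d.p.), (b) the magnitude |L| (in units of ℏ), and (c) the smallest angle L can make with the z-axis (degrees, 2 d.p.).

θ(m_l=1) ≈ 73.22°; |L| = 2√3 ℏ ≈ 3.464ℏ; θ_min ≈ 30.00°

For an f orbital, l = 3.
For m_l = 1: cos θ = 1/√12, θ ≈ 73.22°.
|L| = ℏ√(3·4) = 2√3 ℏ ≈ 3.464ℏ.
cos θ_min = 3/√12, so θ_min ≈ 30.00°.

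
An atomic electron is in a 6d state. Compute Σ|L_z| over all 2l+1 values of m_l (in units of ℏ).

The 6d subshell has l = 2.
The allowed m_l values are -2, -1, 0, 1, 2.
Σ|m_l| = 2·2(2+1)/2 = 6.

Σ|L_z| = 6 ℏ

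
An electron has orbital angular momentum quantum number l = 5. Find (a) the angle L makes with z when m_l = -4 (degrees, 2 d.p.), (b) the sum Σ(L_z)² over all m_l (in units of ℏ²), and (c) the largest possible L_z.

θ(m_l=-4) ≈ 136.91°; Σ(L_z)² = 110 ℏ²; L_z,max = 5ℏ

For m_l = -4: cos θ = -4/√30, θ ≈ 136.91°.
Σ m_l² = 110, so Σ(L_z)² = 110 ℏ².
L_z,max = lℏ = 5ℏ.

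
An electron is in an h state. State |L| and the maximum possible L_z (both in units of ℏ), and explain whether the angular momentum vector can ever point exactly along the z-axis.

The letter h corresponds to l = 5.
|L| = √30 ℏ ≈ 5.4772ℏ, while L_z,max = lℏ = 5ℏ.
Since |L| > L_z,max, the vector can never point exactly along z; the closest it comes is θ_min = arccos(5/√30) ≈ 24.1°.

No: L_z,max = 5ℏ < |L| = √30 ℏ ≈ 5.477ℏ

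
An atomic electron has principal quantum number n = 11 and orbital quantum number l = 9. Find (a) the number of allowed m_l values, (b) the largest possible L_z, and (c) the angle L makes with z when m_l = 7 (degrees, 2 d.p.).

19 values; L_z,max = 9ℏ; θ(m_l=7) ≈ 42.45°

There are 2l+1 = 19 values of m_l.
L_z,max = lℏ = 9ℏ.
For m_l = 7: cos θ = 7/√90, θ ≈ 42.45°.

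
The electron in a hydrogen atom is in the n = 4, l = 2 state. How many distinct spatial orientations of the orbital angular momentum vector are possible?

The number of m_l values is 2l + 1 = 2·2 + 1 = 5.

5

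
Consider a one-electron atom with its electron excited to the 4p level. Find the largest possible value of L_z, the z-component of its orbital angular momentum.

The 4p level has l = 1.
L_z = m_l ℏ with m_l ∈ {−1, …, 1}; the maximum is m_l = 1.

L_z,max = 1ℏ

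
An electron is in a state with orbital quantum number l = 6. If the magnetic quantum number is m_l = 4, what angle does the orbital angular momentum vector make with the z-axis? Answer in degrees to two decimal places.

|L| = √(l(l+1)) ℏ = √42 ℏ.
L_z = m_l ℏ = 4ℏ.
cos θ = L_z/|L| = 4/√42, so θ ≈ 51.89°.

θ ≈ 51.89°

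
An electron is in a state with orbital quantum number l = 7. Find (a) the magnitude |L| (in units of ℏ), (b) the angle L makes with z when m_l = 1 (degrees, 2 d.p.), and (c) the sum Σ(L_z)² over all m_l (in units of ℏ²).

|L| = 2√14 ℏ ≈ 7.483ℏ; θ(m_l=1) ≈ 82.32°; Σ(L_z)² = 280 ℏ²

|L| = ℏ√(7·8) = 2√14 ℏ ≈ 7.483ℏ.
For m_l = 1: cos θ = 1/√56, θ ≈ 82.32°.
Σ m_l² = 280, so Σ(L_z)² = 280 ℏ².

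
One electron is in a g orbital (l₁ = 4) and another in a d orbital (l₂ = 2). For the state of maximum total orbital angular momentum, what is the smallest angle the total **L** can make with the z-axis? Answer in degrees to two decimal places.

By the triangle rule, |l₁ − l₂| ≤ L ≤ l₁ + l₂.
So L can be 2, 3, 4, 5, 6.
The maximum is L = 6, with |L_tot| = ℏ√(6·7) = √42 ℏ.
The minimum angle with z is arccos(6/√42) ≈ 22.21°.

θ_min ≈ 22.21°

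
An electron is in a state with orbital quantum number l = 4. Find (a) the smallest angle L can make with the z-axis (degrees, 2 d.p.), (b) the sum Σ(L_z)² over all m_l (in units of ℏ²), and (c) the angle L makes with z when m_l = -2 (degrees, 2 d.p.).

θ_min ≈ 26.57°; Σ(L_z)² = 60 ℏ²; θ(m_l=-2) ≈ 116.57°

cos θ_min = 4/√20, so θ_min ≈ 26.57°.
Σ m_l² = 60, so Σ(L_z)² = 60 ℏ².
For m_l = -2: cos θ = -2/√20, θ ≈ 116.57°.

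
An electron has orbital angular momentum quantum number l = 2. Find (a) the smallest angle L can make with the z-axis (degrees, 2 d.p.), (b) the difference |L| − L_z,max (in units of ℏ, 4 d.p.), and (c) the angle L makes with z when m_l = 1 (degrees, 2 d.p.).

θ_min ≈ 35.26°; |L|−L_z,max ≈ 0.4495ℏ; θ(m_l=1) ≈ 65.91°

cos θ_min = 2/√6, so θ_min ≈ 35.26°.
|L| − L_z,max = (√6 − 2)ℏ ≈ 0.4495ℏ.
For m_l = 1: cos θ = 1/√6, θ ≈ 65.91°.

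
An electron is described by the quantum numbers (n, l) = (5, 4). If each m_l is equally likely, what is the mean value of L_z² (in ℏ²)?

⟨L_z²⟩ = 6.667 ℏ²

The allowed m_l values are -4, -3, -2, -1, 0, 1, 2, 3, 4.
Average of L_z² over 9 states: 60/9 ℏ² = 6.667 ℏ².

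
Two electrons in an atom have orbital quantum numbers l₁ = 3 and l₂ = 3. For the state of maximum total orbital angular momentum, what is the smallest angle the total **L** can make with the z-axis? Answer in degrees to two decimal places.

L runs from |3 − 3| = 0 to 3 + 3 = 6.
L ∈ {0, 1, 2, 3, 4, 5, 6}.
The maximum is L = 6, with |L_tot| = ℏ√(6·7) = √42 ℏ.
The minimum angle with z is arccos(6/√42) ≈ 22.21°.

θ_min ≈ 22.21°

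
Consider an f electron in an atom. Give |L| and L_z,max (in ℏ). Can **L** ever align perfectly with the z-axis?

No: L_z,max = 3ℏ < |L| = 2√3 ℏ ≈ 3.464ℏ

The letter f corresponds to l = 3.
|L| = 2√3 ℏ ≈ 3.4641ℏ, while L_z,max = lℏ = 3ℏ.
Since |L| > L_z,max, the vector can never point exactly along z; the closest it comes is θ_min = arccos(3/√12) ≈ 30.0°.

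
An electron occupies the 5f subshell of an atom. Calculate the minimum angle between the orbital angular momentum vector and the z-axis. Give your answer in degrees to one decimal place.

θ_min ≈ 30.0°

The 5f subshell has l = 3.
|L| = √(l(l+1)) ℏ = 2√3 ℏ.
The smallest angle corresponds to the largest L_z, i.e. m_l = l = 3, giving L_z = 3ℏ.
cos θ_min = 3/√12, so θ_min ≈ 30.0°.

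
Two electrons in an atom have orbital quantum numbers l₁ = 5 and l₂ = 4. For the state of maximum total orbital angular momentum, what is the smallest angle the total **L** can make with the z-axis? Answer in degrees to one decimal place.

θ_min ≈ 18.4°

The total orbital quantum number L ranges from |l₁ − l₂| to l₁ + l₂ in integer steps.
L ∈ {1, 2, 3, 4, 5, 6, 7, 8, 9}.
The maximum is L = 9, with |L_tot| = ℏ√(9·10) = 3√10 ℏ.
The minimum angle with z is arccos(9/√90) ≈ 18.4°.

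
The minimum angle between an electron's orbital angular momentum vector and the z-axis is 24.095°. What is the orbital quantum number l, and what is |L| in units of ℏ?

l = 5, |L| = √30 ℏ ≈ 5.477ℏ

cos²θ_min = l/(l+1) = 0.8333.
Solving: l = 5.
Then |L| = ℏ√(5·6) = √30 ℏ.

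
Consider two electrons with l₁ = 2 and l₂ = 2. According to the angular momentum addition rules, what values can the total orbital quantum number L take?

The total orbital quantum number L ranges from |l₁ − l₂| to l₁ + l₂ in integer steps.
L ∈ {0, 1, 2, 3, 4}.

L = 0, 1, 2, 3, 4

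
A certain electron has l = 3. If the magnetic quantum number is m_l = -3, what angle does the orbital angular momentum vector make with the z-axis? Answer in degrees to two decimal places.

θ ≈ 150.00°

|L|² = l(l+1)ℏ² = 12ℏ², so |L| = 2√3 ℏ.
L_z = m_l ℏ = −3ℏ.
cos θ = L_z/|L| = -3/√12, so θ ≈ 150.00°.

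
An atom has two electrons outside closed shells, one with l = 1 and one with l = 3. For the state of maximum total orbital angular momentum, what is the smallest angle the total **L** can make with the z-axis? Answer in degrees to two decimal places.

L runs from |1 − 3| = 2 to 1 + 3 = 4.
Allowed values: L = 2, 3, 4.
The maximum is L = 4, with |L_tot| = ℏ√(4·5) = 2√5 ℏ.
The minimum angle with z is arccos(4/√20) ≈ 26.57°.

θ_min ≈ 26.57°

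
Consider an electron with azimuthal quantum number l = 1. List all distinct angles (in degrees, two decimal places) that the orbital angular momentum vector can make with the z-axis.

θ ∈ {45.00°, 90.00°, 135.00°}

|L| = √(l(l+1)) ℏ = √2 ℏ.
cos θ = m_l/√2 for each m_l ∈ {-1, 0, 1}.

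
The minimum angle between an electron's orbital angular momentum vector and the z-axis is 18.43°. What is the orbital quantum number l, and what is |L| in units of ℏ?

cos²θ_min = l/(l+1) = 0.9001.
l = cos²θ/sin²θ ≈ 9.
Then |L| = ℏ√(9·10) = 3√10 ℏ.

l = 9, |L| = 3√10 ℏ ≈ 9.487ℏ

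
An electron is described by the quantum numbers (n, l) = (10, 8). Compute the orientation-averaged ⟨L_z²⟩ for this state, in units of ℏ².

m_l runs from −8 to 8, i.e. {-8, -7, -6, -5, -4, -3, -2, -1, 0, 1, 2, 3, 4, 5, 6, 7, 8}.
Average of L_z² over 17 states: 408/17 ℏ² = 24 ℏ².

⟨L_z²⟩ = 24 ℏ²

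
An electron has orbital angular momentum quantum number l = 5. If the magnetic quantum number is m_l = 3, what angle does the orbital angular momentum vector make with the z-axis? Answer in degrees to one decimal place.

θ ≈ 56.8°

|L| = √(l(l+1)) ℏ = √30 ℏ.
L_z = m_l ℏ = 3ℏ.
cos θ = L_z/|L| = 3/√30, so θ ≈ 56.8°.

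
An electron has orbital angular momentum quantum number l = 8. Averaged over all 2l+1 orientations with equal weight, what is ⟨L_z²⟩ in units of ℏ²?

⟨L_z²⟩ = 24 ℏ²

m_l runs from −8 to 8, i.e. {-8, -7, -6, -5, -4, -3, -2, -1, 0, 1, 2, 3, 4, 5, 6, 7, 8}.
⟨L_z²⟩ = ℏ²·(Σ m_l²)/(2l+1) = ℏ²·408/17 = 24ℏ².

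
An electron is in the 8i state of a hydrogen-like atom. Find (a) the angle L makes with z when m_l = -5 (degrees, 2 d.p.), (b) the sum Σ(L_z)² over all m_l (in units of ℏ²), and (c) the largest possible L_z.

The 8i subshell has l = 6.
For m_l = -5: cos θ = -5/√42, θ ≈ 140.49°.
Σ m_l² = 182, so Σ(L_z)² = 182 ℏ².
L_z,max = lℏ = 6ℏ.

θ(m_l=-5) ≈ 140.49°; Σ(L_z)² = 182 ℏ²; L_z,max = 6ℏ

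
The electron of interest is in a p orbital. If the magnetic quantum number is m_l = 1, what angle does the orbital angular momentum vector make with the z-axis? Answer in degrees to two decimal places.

θ ≈ 45.00°

A p state has l = 1.
|L|² = l(l+1)ℏ² = 2ℏ², so |L| = √2 ℏ.
L_z = m_l ℏ = 1ℏ.
cos θ = L_z/|L| = 1/√2, so θ ≈ 45.00°.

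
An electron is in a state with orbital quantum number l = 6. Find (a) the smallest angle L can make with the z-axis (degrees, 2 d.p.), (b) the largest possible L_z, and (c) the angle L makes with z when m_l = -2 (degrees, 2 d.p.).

θ_min ≈ 22.21°; L_z,max = 6ℏ; θ(m_l=-2) ≈ 107.98°

cos θ_min = 6/√42, so θ_min ≈ 22.21°.
L_z,max = lℏ = 6ℏ.
For m_l = -2: cos θ = -2/√42, θ ≈ 107.98°.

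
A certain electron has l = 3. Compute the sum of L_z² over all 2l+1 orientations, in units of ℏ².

m_l ∈ {-3, -2, -1, 0, 1, 2, 3}.
Summing m² from −3 to 3: Σ m_l² = 28.

Σ(L_z)² = 28 ℏ²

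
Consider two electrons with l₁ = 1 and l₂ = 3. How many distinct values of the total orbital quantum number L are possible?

3

L runs from |1 − 3| = 2 to 1 + 3 = 4.
Allowed values: L = 2, 3, 4.
That is 3 values.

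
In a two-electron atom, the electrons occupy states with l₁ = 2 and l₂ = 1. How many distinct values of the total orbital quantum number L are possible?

3

The total orbital quantum number L ranges from |l₁ − l₂| to l₁ + l₂ in integer steps.
So L can be 1, 2, 3.
That is 3 values.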